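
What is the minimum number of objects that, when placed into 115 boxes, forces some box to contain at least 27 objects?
n = (27 − 1)·115 + 1 = 2991

By the generalised pigeonhole principle, to guarantee some box contains ≥ r objects we need more than (r − 1) · k objects total. Threshold: n = (r − 1) · k + 1. With r = 27 and k = 115: n = 26 · 115 + 1 = 2990 + 1 = 2991. For n = 2990 = 26 · 115, we can put exactly 26 objects in every box, avoiding 27 in any single one — so 2991 is tight.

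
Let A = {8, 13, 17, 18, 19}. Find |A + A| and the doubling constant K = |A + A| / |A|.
K = |A + A| / |A| = 13/5

Enumerate A + A = {a + b : a, b ∈ A}. With |A| = 5, there are |A|^2 = 25 ordered sum pairs; collecting distinct values, A + A = {16, 21, 25, 26, 27, 30, 31, 32, 34, 35, 36, 37, 38}, so |A + A| = 13. Thus K = 13/5. For comparison, the minimum possible |A + A| over all 5-element sets is 2·5 − 1 = 9 (so min K = 9/5), attained only by arithmetic progressions.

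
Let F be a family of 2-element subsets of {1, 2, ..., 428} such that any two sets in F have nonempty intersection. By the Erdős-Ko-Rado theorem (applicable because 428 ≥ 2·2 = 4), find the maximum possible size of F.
max |F| = C(427, 1) = 427

Erdős-Ko-Rado (1961): when n ≥ 2k, max |F| = C(n−1, k−1). The bound is attained by the star {A : i ∈ A} for any fixed i ∈ [n]. Here C(428−1, 2−1) = C(427, 1) = 427.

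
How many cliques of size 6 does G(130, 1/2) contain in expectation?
E[# K_6] = C(130, 6) · (1/2)^C(6, 2) = 5963412000 / 2^15 = 186356625/1024 ≈ 181988.891602

For each 6-subset S of vertices (there are C(130, 6) = 5963412000 such S), let X_S = 1 if S induces a K_6 (all C(6, 2) = 15 edges present). Then P(X_S = 1) = (1/2)^15 = 1/32768. By linearity of expectation, E[# K_6] = C(130, 6) · (1/2)^15 = 5963412000 / 32768 = 186356625/1024 ≈ 181988.891602.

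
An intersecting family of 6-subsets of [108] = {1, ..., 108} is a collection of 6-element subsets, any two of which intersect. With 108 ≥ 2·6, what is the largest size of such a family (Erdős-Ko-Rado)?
max |F| = C(107, 5) = 106308566

The Erdős-Ko-Rado theorem states: for n ≥ 2k, an intersecting family of k-subsets of an n-element set has size at most C(n − 1, k − 1), with equality for 'star' families {A ⊆ [n] : |A| = k, i ∈ A} (fix an element i). For n = 108, k = 6: C(107, 5) = 106308566.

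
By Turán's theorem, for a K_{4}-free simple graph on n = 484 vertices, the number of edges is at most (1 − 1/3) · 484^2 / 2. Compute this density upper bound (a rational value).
Turán density bound = (2/3) · 484^2/2 = 234256/3 ≈ 78085.3333

Turán's theorem: ex(n, K_{r+1}) is achieved by the complete r-partite Turán graph T(n, r) with parts as balanced as possible, and is at most (1 − 1/r) · n^2/2. For r = 3, n = 484: the density bound is (2/3) · 234256/2 = 234256/3 ≈ 78085.3333. The integer-valued extremum is e(T(484, 3)) = 78085, which is strictly less than the density bound 234256/3 since 3 ∤ 484 (the parts of T(484, 3) cannot all be equal).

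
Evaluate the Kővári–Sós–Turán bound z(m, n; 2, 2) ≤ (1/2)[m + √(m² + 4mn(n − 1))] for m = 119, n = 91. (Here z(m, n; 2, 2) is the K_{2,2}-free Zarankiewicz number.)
z(119, 91; 2, 2) ≤ (1/2)[119 + √(119² + 4·119·91·90)] = (1/2)[119 + √3912601] = 1048.5148

Kővári–Sós–Turán: let r_1, ..., r_119 be the row sums and z = Σ r_i the total number of 1s. Each pair of columns can share at most one row with both entries 1 (else a 2×2 all-ones block appears), so Σ_i C(r_i, 2) ≤ C(91, 2) = 4095. By convexity Σ_i C(r_i, 2) ≥ 119·C(z/119, 2) = z(z − 119)/(2·119), giving z² − 119z − 119·91·90 ≤ 0 and hence z ≤ (1/2)[119 + √(14161 + 4·974610)] = (1/2)[119 + √3912601] ≈ (1/2)(119 + 1978.0296) = 1048.5148.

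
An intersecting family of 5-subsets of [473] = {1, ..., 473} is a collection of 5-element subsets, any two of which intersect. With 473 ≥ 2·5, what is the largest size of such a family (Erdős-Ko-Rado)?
max |F| = C(472, 4) = 2041843090

The Erdős-Ko-Rado theorem states: for n ≥ 2k, an intersecting family of k-subsets of an n-element set has size at most C(n − 1, k − 1), with equality for 'star' families {A ⊆ [n] : |A| = k, i ∈ A} (fix an element i). For n = 473, k = 5: C(472, 4) = 2041843090.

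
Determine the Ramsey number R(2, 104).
R(2, 104) = 104

R(2, k) = k for all k ≥ 2: in a 2-colouring of K_k, either some edge is red (a red K_2) or all edges are blue (a blue K_k). And K_{103} coloured all-blue has no blue K_104, so R(2, 104) > 103. Hence R(2, 104) = 104.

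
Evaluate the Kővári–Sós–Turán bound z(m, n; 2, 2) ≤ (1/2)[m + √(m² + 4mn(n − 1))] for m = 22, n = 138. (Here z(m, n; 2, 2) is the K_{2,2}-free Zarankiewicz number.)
z(22, 138; 2, 2) ≤ (1/2)[22 + √(22² + 4·22·138·137)] = (1/2)[22 + √1664212] = 656.0217

Kővári–Sós–Turán: let r_1, ..., r_22 be the row sums and z = Σ r_i the total number of 1s. Each pair of columns can share at most one row with both entries 1 (else a 2×2 all-ones block appears), so Σ_i C(r_i, 2) ≤ C(138, 2) = 9453. By convexity Σ_i C(r_i, 2) ≥ 22·C(z/22, 2) = z(z − 22)/(2·22), giving z² − 22z − 22·138·137 ≤ 0 and hence z ≤ (1/2)[22 + √(484 + 4·415932)] = (1/2)[22 + √1664212] ≈ (1/2)(22 + 1290.0434) = 656.0217.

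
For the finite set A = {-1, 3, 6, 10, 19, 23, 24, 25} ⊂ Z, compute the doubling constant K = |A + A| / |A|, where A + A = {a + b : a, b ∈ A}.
K = |A + A| / |A| = 32/8 = 4

Enumerate A + A = {a + b : a, b ∈ A}. With |A| = 8, there are |A|^2 = 64 ordered sum pairs; collecting distinct values, A + A = {-2, 2, 5, 6, 9, 12, 13, 16, 18, 20, 22, 23, 24, 25, 26, 27, 28, 29, 30, 31, 33, 34, 35, 38, 42, 43, 44, 46, 47, 48, 49, 50}, so |A + A| = 32. Thus K = 32/8 = 4. For comparison, the minimum possible |A + A| over all 8-element sets is 2·8 − 1 = 15 (so min K = 15/8), attained only by arithmetic progressions.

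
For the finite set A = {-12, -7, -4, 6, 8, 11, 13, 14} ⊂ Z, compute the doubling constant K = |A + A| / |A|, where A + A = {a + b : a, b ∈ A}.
K = |A + A| / |A| = 29/8

Enumerate A + A = {a + b : a, b ∈ A}. With |A| = 8, there are |A|^2 = 64 ordered sum pairs; collecting distinct values, A + A = {-24, -19, -16, -14, -11, -8, -6, -4, -1, 1, 2, 4, 6, 7, 9, 10, 12, 14, 16, 17, 19, 20, 21, 22, 24, 25, 26, 27, 28}, so |A + A| = 29. Thus K = 29/8. For comparison, the minimum possible |A + A| over all 8-element sets is 2·8 − 1 = 15 (so min K = 15/8), attained only by arithmetic progressions.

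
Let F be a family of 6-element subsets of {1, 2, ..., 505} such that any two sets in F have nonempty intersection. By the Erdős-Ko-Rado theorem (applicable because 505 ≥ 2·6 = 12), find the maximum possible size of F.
max |F| = C(504, 5) = 265661562600

Erdős-Ko-Rado (1961): when n ≥ 2k, max |F| = C(n−1, k−1). The bound is attained by the star {A : i ∈ A} for any fixed i ∈ [n]. Here C(505−1, 6−1) = C(504, 5) = 265661562600.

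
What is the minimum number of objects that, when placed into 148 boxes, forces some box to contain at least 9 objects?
n = (9 − 1)·148 + 1 = 1185

By the generalised pigeonhole principle, to guarantee some box contains ≥ r objects we need more than (r − 1) · k objects total. Threshold: n = (r − 1) · k + 1. With r = 9 and k = 148: n = 8 · 148 + 1 = 1184 + 1 = 1185. For n = 1184 = 8 · 148, we can put exactly 8 objects in every box, avoiding 9 in any single one — so 1185 is tight.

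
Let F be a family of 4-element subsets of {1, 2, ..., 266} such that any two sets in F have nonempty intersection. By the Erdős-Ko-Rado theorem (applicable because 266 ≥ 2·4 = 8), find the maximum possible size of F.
max |F| = C(265, 3) = 3066580

The Erdős-Ko-Rado theorem states: for n ≥ 2k, an intersecting family of k-subsets of an n-element set has size at most C(n − 1, k − 1), with equality for 'star' families {A ⊆ [n] : |A| = k, i ∈ A} (fix an element i). For n = 266, k = 4: C(265, 3) = 3066580.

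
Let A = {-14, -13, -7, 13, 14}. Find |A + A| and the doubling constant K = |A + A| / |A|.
K = |A + A| / |A| = 14/5

Enumerate A + A = {a + b : a, b ∈ A}. With |A| = 5, there are |A|^2 = 25 ordered sum pairs; collecting distinct values, A + A = {-28, -27, -26, -21, -20, -14, -1, 0, 1, 6, 7, 26, 27, 28}, so |A + A| = 14. Thus K = 14/5. For comparison, the minimum possible |A + A| over all 5-element sets is 2·5 − 1 = 9 (so min K = 9/5), attained only by arithmetic progressions.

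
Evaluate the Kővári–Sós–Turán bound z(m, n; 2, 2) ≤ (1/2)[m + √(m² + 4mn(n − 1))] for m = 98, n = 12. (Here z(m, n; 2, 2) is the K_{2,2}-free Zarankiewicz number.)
z(98, 12; 2, 2) ≤ (1/2)[98 + √(98² + 4·98·12·11)] = (1/2)[98 + √61348] = 172.8426

Kővári–Sós–Turán: let r_1, ..., r_98 be the row sums and z = Σ r_i the total number of 1s. Each pair of columns can share at most one row with both entries 1 (else a 2×2 all-ones block appears), so Σ_i C(r_i, 2) ≤ C(12, 2) = 66. By convexity Σ_i C(r_i, 2) ≥ 98·C(z/98, 2) = z(z − 98)/(2·98), giving z² − 98z − 98·12·11 ≤ 0 and hence z ≤ (1/2)[98 + √(9604 + 4·12936)] = (1/2)[98 + √61348] ≈ (1/2)(98 + 247.6853) = 172.8426.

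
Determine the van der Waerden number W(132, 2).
W(132, 2) = 132 + 1 = 133

A 2-term AP is any pair of integers, so a monochromatic 2-AP exists iff some colour is used at least twice. With 132 colours, the colouring i ↦ i on {1, ..., 132} uses each colour once, avoiding any monochromatic pair, so W(132, 2) > 132. For {1, ..., 133}, pigeonhole forces two integers of the same colour, which form a monochromatic 2-AP. Hence W(132, 2) = 133.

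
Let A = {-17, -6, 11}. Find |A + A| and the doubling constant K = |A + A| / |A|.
K = |A + A| / |A| = 6/3 = 2

Enumerate A + A = {a + b : a, b ∈ A}. With |A| = 3, there are |A|^2 = 9 ordered sum pairs; collecting distinct values, A + A = {-34, -23, -12, -6, 5, 22}, so |A + A| = 6. Thus K = 6/3 = 2. For comparison, the minimum possible |A + A| over all 3-element sets is 2·3 − 1 = 5 (so min K = 5/3), attained only by arithmetic progressions.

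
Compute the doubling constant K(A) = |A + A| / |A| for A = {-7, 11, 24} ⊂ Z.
K = |A + A| / |A| = 6/3 = 2

Enumerate A + A = {a + b : a, b ∈ A}. With |A| = 3, there are |A|^2 = 9 ordered sum pairs; collecting distinct values, A + A = {-14, 4, 17, 22, 35, 48}, so |A + A| = 6. Thus K = 6/3 = 2. For comparison, the minimum possible |A + A| over all 3-element sets is 2·3 − 1 = 5 (so min K = 5/3), attained only by arithmetic progressions.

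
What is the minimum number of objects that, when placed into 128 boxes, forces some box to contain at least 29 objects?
n = (29 − 1)·128 + 1 = 3585

By the generalised pigeonhole principle, to guarantee some box contains ≥ r objects we need more than (r − 1) · k objects total. Threshold: n = (r − 1) · k + 1. With r = 29 and k = 128: n = 28 · 128 + 1 = 3584 + 1 = 3585. For n = 3584 = 28 · 128, we can put exactly 28 objects in every box, avoiding 29 in any single one — so 3585 is tight.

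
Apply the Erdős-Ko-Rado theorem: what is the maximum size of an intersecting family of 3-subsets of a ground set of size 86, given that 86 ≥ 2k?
max |F| = C(85, 2) = 3570

The Erdős-Ko-Rado theorem states: for n ≥ 2k, an intersecting family of k-subsets of an n-element set has size at most C(n − 1, k − 1), with equality for 'star' families {A ⊆ [n] : |A| = k, i ∈ A} (fix an element i). For n = 86, k = 3: C(85, 2) = 3570.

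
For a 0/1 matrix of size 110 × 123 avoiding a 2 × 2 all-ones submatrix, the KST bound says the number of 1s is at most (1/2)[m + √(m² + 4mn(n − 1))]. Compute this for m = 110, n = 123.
z(110, 123; 2, 2) ≤ (1/2)[110 + √(110² + 4·110·123·122)] = (1/2)[110 + √6614740] = 1340.9568

Kővári–Sós–Turán: let r_1, ..., r_110 be the row sums and z = Σ r_i the total number of 1s. Each pair of columns can share at most one row with both entries 1 (else a 2×2 all-ones block appears), so Σ_i C(r_i, 2) ≤ C(123, 2) = 7503. By convexity Σ_i C(r_i, 2) ≥ 110·C(z/110, 2) = z(z − 110)/(2·110), giving z² − 110z − 110·123·122 ≤ 0 and hence z ≤ (1/2)[110 + √(12100 + 4·1650660)] = (1/2)[110 + √6614740] ≈ (1/2)(110 + 2571.9137) = 1340.9568.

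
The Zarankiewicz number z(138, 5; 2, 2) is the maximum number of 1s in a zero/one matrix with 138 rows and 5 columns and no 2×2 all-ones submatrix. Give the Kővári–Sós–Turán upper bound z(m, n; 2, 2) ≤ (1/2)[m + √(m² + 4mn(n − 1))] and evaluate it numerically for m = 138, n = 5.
z(138, 5; 2, 2) ≤ (1/2)[138 + √(138² + 4·138·5·4)] = (1/2)[138 + √30084] = 155.7237

Kővári–Sós–Turán: let r_1, ..., r_138 be the row sums and z = Σ r_i the total number of 1s. Each pair of columns can share at most one row with both entries 1 (else a 2×2 all-ones block appears), so Σ_i C(r_i, 2) ≤ C(5, 2) = 10. By convexity Σ_i C(r_i, 2) ≥ 138·C(z/138, 2) = z(z − 138)/(2·138), giving z² − 138z − 138·5·4 ≤ 0 and hence z ≤ (1/2)[138 + √(19044 + 4·2760)] = (1/2)[138 + √30084] ≈ (1/2)(138 + 173.4474) = 155.7237.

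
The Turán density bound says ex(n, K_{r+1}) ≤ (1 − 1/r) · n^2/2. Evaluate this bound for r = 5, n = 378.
Turán density bound = (4/5) · 378^2/2 = 285768/5 ≈ 57153.6

Turán's theorem: ex(n, K_{r+1}) is achieved by the complete r-partite Turán graph T(n, r) with parts as balanced as possible, and is at most (1 − 1/r) · n^2/2. For r = 5, n = 378: the density bound is (4/5) · 142884/2 = 285768/5 ≈ 57153.6. The integer-valued extremum is e(T(378, 5)) = 57153, which is strictly less than the density bound 285768/5 since 5 ∤ 378 (the parts of T(378, 5) cannot all be equal).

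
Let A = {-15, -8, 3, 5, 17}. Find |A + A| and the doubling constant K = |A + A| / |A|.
K = |A + A| / |A| = 15/5 = 3

Enumerate A + A = {a + b : a, b ∈ A}. With |A| = 5, there are |A|^2 = 25 ordered sum pairs; collecting distinct values, A + A = {-30, -23, -16, -12, -10, -5, -3, 2, 6, 8, 9, 10, 20, 22, 34}, so |A + A| = 15. Thus K = 15/5 = 3. For comparison, the minimum possible |A + A| over all 5-element sets is 2·5 − 1 = 9 (so min K = 9/5), attained only by arithmetic progressions.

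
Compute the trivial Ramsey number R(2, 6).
R(2, 6) = 6

R(2, k) = k for all k ≥ 2: in a 2-colouring of K_k, either some edge is red (a red K_2) or all edges are blue (a blue K_k). And K_{5} coloured all-blue has no blue K_6, so R(2, 6) > 5. Hence R(2, 6) = 6.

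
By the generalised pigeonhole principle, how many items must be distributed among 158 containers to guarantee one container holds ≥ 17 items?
n = (17 − 1)·158 + 1 = 2529

By the generalised pigeonhole principle, to guarantee some box contains ≥ r objects we need more than (r − 1) · k objects total. Threshold: n = (r − 1) · k + 1. With r = 17 and k = 158: n = 16 · 158 + 1 = 2528 + 1 = 2529. For n = 2528 = 16 · 158, we can put exactly 16 objects in every box, avoiding 17 in any single one — so 2529 is tight.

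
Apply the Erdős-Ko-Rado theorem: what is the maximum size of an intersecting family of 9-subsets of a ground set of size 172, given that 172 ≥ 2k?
max |F| = C(171, 8) = 15355814110065

The Erdős-Ko-Rado theorem states: for n ≥ 2k, an intersecting family of k-subsets of an n-element set has size at most C(n − 1, k − 1), with equality for 'star' families {A ⊆ [n] : |A| = k, i ∈ A} (fix an element i). For n = 172, k = 9: C(171, 8) = 15355814110065.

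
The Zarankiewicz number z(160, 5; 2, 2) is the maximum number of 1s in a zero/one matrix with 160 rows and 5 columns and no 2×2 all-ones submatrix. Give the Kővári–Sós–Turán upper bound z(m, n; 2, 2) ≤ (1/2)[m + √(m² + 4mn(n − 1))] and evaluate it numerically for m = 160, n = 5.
z(160, 5; 2, 2) ≤ (1/2)[160 + √(160² + 4·160·5·4)] = (1/2)[160 + √38400] = 177.9796

Kővári–Sós–Turán: let r_1, ..., r_160 be the row sums and z = Σ r_i the total number of 1s. Each pair of columns can share at most one row with both entries 1 (else a 2×2 all-ones block appears), so Σ_i C(r_i, 2) ≤ C(5, 2) = 10. By convexity Σ_i C(r_i, 2) ≥ 160·C(z/160, 2) = z(z − 160)/(2·160), giving z² − 160z − 160·5·4 ≤ 0 and hence z ≤ (1/2)[160 + √(25600 + 4·3200)] = (1/2)[160 + √38400] ≈ (1/2)(160 + 195.9592) = 177.9796.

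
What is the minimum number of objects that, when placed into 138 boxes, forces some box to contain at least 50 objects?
n = (50 − 1)·138 + 1 = 6763

By the generalised pigeonhole principle, to guarantee some box contains ≥ r objects we need more than (r − 1) · k objects total. Threshold: n = (r − 1) · k + 1. With r = 50 and k = 138: n = 49 · 138 + 1 = 6762 + 1 = 6763. For n = 6762 = 49 · 138, we can put exactly 49 objects in every box, avoiding 50 in any single one — so 6763 is tight.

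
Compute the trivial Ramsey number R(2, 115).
R(2, 115) = 115

R(2, k) = k for all k ≥ 2: in a 2-colouring of K_k, either some edge is red (a red K_2) or all edges are blue (a blue K_k). And K_{114} coloured all-blue has no blue K_115, so R(2, 115) > 114. Hence R(2, 115) = 115.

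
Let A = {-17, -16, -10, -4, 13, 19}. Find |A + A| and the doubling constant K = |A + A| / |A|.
K = |A + A| / |A| = 18/6 = 3

Enumerate A + A = {a + b : a, b ∈ A}. With |A| = 6, there are |A|^2 = 36 ordered sum pairs; collecting distinct values, A + A = {-34, -33, -32, -27, -26, -21, -20, -14, -8, -4, -3, 2, 3, 9, 15, 26, 32, 38}, so |A + A| = 18. Thus K = 18/6 = 3. For comparison, the minimum possible |A + A| over all 6-element sets is 2·6 − 1 = 11 (so min K = 11/6), attained only by arithmetic progressions.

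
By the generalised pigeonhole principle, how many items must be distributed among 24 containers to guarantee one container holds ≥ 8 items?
n = (8 − 1)·24 + 1 = 169

By the generalised pigeonhole principle, to guarantee some box contains ≥ r objects we need more than (r − 1) · k objects total. Threshold: n = (r − 1) · k + 1. With r = 8 and k = 24: n = 7 · 24 + 1 = 168 + 1 = 169. For n = 168 = 7 · 24, we can put exactly 7 objects in every box, avoiding 8 in any single one — so 169 is tight.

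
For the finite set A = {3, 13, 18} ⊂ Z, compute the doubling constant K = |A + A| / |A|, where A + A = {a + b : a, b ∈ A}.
K = |A + A| / |A| = 6/3 = 2

Enumerate A + A = {a + b : a, b ∈ A}. With |A| = 3, there are |A|^2 = 9 ordered sum pairs; collecting distinct values, A + A = {6, 16, 21, 26, 31, 36}, so |A + A| = 6. Thus K = 6/3 = 2. For comparison, the minimum possible |A + A| over all 3-element sets is 2·3 − 1 = 5 (so min K = 5/3), attained only by arithmetic progressions.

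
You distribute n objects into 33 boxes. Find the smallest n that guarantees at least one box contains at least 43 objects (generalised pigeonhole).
n = (43 − 1)·33 + 1 = 1387

By the generalised pigeonhole principle, to guarantee some box contains ≥ r objects we need more than (r − 1) · k objects total. Threshold: n = (r − 1) · k + 1. With r = 43 and k = 33: n = 42 · 33 + 1 = 1386 + 1 = 1387. For n = 1386 = 42 · 33, we can put exactly 42 objects in every box, avoiding 43 in any single one — so 1387 is tight.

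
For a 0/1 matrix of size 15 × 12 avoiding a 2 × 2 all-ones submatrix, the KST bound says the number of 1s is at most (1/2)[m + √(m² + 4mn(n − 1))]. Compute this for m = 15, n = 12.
z(15, 12; 2, 2) ≤ (1/2)[15 + √(15² + 4·15·12·11)] = (1/2)[15 + √8145] = 52.6248

Kővári–Sós–Turán: let r_1, ..., r_15 be the row sums and z = Σ r_i the total number of 1s. Each pair of columns can share at most one row with both entries 1 (else a 2×2 all-ones block appears), so Σ_i C(r_i, 2) ≤ C(12, 2) = 66. By convexity Σ_i C(r_i, 2) ≥ 15·C(z/15, 2) = z(z − 15)/(2·15), giving z² − 15z − 15·12·11 ≤ 0 and hence z ≤ (1/2)[15 + √(225 + 4·1980)] = (1/2)[15 + √8145] ≈ (1/2)(15 + 90.2497) = 52.6248.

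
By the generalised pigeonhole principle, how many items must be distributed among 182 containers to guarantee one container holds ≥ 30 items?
n = (30 − 1)·182 + 1 = 5279

By the generalised pigeonhole principle, to guarantee some box contains ≥ r objects we need more than (r − 1) · k objects total. Threshold: n = (r − 1) · k + 1. With r = 30 and k = 182: n = 29 · 182 + 1 = 5278 + 1 = 5279. For n = 5278 = 29 · 182, we can put exactly 29 objects in every box, avoiding 30 in any single one — so 5279 is tight.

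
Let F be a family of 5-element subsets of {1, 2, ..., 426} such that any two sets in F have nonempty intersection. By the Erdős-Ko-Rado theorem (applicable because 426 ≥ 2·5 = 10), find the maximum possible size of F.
max |F| = C(425, 4) = 1340282550

Erdős-Ko-Rado (1961): when n ≥ 2k, max |F| = C(n−1, k−1). The bound is attained by the star {A : i ∈ A} for any fixed i ∈ [n]. Here C(426−1, 5−1) = C(425, 4) = 1340282550.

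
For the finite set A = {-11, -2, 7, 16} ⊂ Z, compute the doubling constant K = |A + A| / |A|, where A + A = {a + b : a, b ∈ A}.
K = |A + A| / |A| = 7/4

Enumerate A + A = {a + b : a, b ∈ A}. With |A| = 4, there are |A|^2 = 16 ordered sum pairs; collecting distinct values, A + A = {-22, -13, -4, 5, 14, 23, 32}, so |A + A| = 7. Thus K = 7/4. Here |A + A| = 2|A| − 1 = 7, the minimum possible — so K = 7/4 is minimal, which holds iff A is an arithmetic progression.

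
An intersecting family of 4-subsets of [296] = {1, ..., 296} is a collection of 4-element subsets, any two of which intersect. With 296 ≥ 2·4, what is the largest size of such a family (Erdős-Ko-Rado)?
max |F| = C(295, 3) = 4235315

The Erdős-Ko-Rado theorem states: for n ≥ 2k, an intersecting family of k-subsets of an n-element set has size at most C(n − 1, k − 1), with equality for 'star' families {A ⊆ [n] : |A| = k, i ∈ A} (fix an element i). For n = 296, k = 4: C(295, 3) = 4235315.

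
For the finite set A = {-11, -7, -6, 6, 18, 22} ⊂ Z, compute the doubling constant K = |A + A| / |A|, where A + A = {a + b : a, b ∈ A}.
K = |A + A| / |A| = 19/6

Enumerate A + A = {a + b : a, b ∈ A}. With |A| = 6, there are |A|^2 = 36 ordered sum pairs; collecting distinct values, A + A = {-22, -18, -17, -14, -13, -12, -5, -1, 0, 7, 11, 12, 15, 16, 24, 28, 36, 40, 44}, so |A + A| = 19. Thus K = 19/6. For comparison, the minimum possible |A + A| over all 6-element sets is 2·6 − 1 = 11 (so min K = 11/6), attained only by arithmetic progressions.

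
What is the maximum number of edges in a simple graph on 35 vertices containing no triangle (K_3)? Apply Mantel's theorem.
ex(35, K_3) = ⌊35^2/4⌋ = 306

Mantel (1907): a triangle-free graph on n vertices has at most ⌊n^2/4⌋ edges, with equality for the complete bipartite graph K_{⌊n/2⌋, ⌈n/2⌉}. For n = 35: ⌊35^2/4⌋ = ⌊1225/4⌋ = 306. The extremal graph is K_{17, 18}, which has 17·18 = 306 edges.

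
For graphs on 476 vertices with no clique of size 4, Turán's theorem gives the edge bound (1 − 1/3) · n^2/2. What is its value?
Turán density bound = (2/3) · 476^2/2 = 226576/3 ≈ 75525.3333

Turán's theorem: ex(n, K_{r+1}) is achieved by the complete r-partite Turán graph T(n, r) with parts as balanced as possible, and is at most (1 − 1/r) · n^2/2. For r = 3, n = 476: the density bound is (2/3) · 226576/2 = 226576/3 ≈ 75525.3333. The integer-valued extremum is e(T(476, 3)) = 75525, which is strictly less than the density bound 226576/3 since 3 ∤ 476 (the parts of T(476, 3) cannot all be equal).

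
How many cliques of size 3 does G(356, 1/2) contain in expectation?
E[# K_3] = C(356, 3) · (1/2)^C(3, 2) = 7456420 / 2^3 = 1864105/2 = 932052.5

For each 3-subset S of vertices (there are C(356, 3) = 7456420 such S), let X_S = 1 if S induces a K_3 (all C(3, 2) = 3 edges present). Then P(X_S = 1) = (1/2)^3 = 1/8. By linearity of expectation, E[# K_3] = C(356, 3) · (1/2)^3 = 7456420 / 8 = 1864105/2 = 932052.5.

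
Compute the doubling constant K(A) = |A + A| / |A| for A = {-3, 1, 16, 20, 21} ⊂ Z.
K = |A + A| / |A| = 14/5

Enumerate A + A = {a + b : a, b ∈ A}. With |A| = 5, there are |A|^2 = 25 ordered sum pairs; collecting distinct values, A + A = {-6, -2, 2, 13, 17, 18, 21, 22, 32, 36, 37, 40, 41, 42}, so |A + A| = 14. Thus K = 14/5. For comparison, the minimum possible |A + A| over all 5-element sets is 2·5 − 1 = 9 (so min K = 9/5), attained only by arithmetic progressions.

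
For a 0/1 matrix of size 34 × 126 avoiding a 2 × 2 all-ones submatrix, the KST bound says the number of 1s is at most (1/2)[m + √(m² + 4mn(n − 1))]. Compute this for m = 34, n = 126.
z(34, 126; 2, 2) ≤ (1/2)[34 + √(34² + 4·34·126·125)] = (1/2)[34 + √2143156] = 748.9761

Kővári–Sós–Turán: let r_1, ..., r_34 be the row sums and z = Σ r_i the total number of 1s. Each pair of columns can share at most one row with both entries 1 (else a 2×2 all-ones block appears), so Σ_i C(r_i, 2) ≤ C(126, 2) = 7875. By convexity Σ_i C(r_i, 2) ≥ 34·C(z/34, 2) = z(z − 34)/(2·34), giving z² − 34z − 34·126·125 ≤ 0 and hence z ≤ (1/2)[34 + √(1156 + 4·535500)] = (1/2)[34 + √2143156] ≈ (1/2)(34 + 1463.9522) = 748.9761.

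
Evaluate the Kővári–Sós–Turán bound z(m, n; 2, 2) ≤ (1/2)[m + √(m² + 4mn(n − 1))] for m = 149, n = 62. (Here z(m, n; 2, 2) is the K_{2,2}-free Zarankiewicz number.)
z(149, 62; 2, 2) ≤ (1/2)[149 + √(149² + 4·149·62·61)] = (1/2)[149 + √2276273] = 828.8661

Kővári–Sós–Turán: let r_1, ..., r_149 be the row sums and z = Σ r_i the total number of 1s. Each pair of columns can share at most one row with both entries 1 (else a 2×2 all-ones block appears), so Σ_i C(r_i, 2) ≤ C(62, 2) = 1891. By convexity Σ_i C(r_i, 2) ≥ 149·C(z/149, 2) = z(z − 149)/(2·149), giving z² − 149z − 149·62·61 ≤ 0 and hence z ≤ (1/2)[149 + √(22201 + 4·563518)] = (1/2)[149 + √2276273] ≈ (1/2)(149 + 1508.7322) = 828.8661.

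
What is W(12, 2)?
W(12, 2) = 12 + 1 = 13

A 2-term AP is any pair of integers, so a monochromatic 2-AP exists iff some colour is used at least twice. With 12 colours, the colouring i ↦ i on {1, ..., 12} uses each colour once, avoiding any monochromatic pair, so W(12, 2) > 12. For {1, ..., 13}, pigeonhole forces two integers of the same colour, which form a monochromatic 2-AP. Hence W(12, 2) = 13.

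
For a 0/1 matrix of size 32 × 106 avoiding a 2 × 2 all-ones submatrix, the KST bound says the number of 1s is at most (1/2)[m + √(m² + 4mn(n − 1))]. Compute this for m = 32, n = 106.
z(32, 106; 2, 2) ≤ (1/2)[32 + √(32² + 4·32·106·105)] = (1/2)[32 + √1425664] = 613.0059

Kővári–Sós–Turán: let r_1, ..., r_32 be the row sums and z = Σ r_i the total number of 1s. Each pair of columns can share at most one row with both entries 1 (else a 2×2 all-ones block appears), so Σ_i C(r_i, 2) ≤ C(106, 2) = 5565. By convexity Σ_i C(r_i, 2) ≥ 32·C(z/32, 2) = z(z − 32)/(2·32), giving z² − 32z − 32·106·105 ≤ 0 and hence z ≤ (1/2)[32 + √(1024 + 4·356160)] = (1/2)[32 + √1425664] ≈ (1/2)(32 + 1194.0117) = 613.0059.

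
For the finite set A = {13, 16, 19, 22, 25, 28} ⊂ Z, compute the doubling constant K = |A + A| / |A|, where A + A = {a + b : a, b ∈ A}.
K = |A + A| / |A| = 11/6

Enumerate A + A = {a + b : a, b ∈ A}. With |A| = 6, there are |A|^2 = 36 ordered sum pairs; collecting distinct values, A + A = {26, 29, 32, 35, 38, 41, 44, 47, 50, 53, 56}, so |A + A| = 11. Thus K = 11/6. Here |A + A| = 2|A| − 1 = 11, the minimum possible — so K = 11/6 is minimal, which holds iff A is an arithmetic progression.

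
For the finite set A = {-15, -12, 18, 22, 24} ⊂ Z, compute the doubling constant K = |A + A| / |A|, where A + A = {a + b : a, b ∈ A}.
K = |A + A| / |A| = 15/5 = 3

Enumerate A + A = {a + b : a, b ∈ A}. With |A| = 5, there are |A|^2 = 25 ordered sum pairs; collecting distinct values, A + A = {-30, -27, -24, 3, 6, 7, 9, 10, 12, 36, 40, 42, 44, 46, 48}, so |A + A| = 15. Thus K = 15/5 = 3. For comparison, the minimum possible |A + A| over all 5-element sets is 2·5 − 1 = 9 (so min K = 9/5), attained only by arithmetic progressions.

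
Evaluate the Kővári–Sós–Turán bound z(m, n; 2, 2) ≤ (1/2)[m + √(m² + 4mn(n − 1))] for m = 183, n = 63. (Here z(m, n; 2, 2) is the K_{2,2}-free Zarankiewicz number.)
z(183, 63; 2, 2) ≤ (1/2)[183 + √(183² + 4·183·63·62)] = (1/2)[183 + √2892681] = 941.8942

Kővári–Sós–Turán: let r_1, ..., r_183 be the row sums and z = Σ r_i the total number of 1s. Each pair of columns can share at most one row with both entries 1 (else a 2×2 all-ones block appears), so Σ_i C(r_i, 2) ≤ C(63, 2) = 1953. By convexity Σ_i C(r_i, 2) ≥ 183·C(z/183, 2) = z(z − 183)/(2·183), giving z² − 183z − 183·63·62 ≤ 0 and hence z ≤ (1/2)[183 + √(33489 + 4·714798)] = (1/2)[183 + √2892681] ≈ (1/2)(183 + 1700.7883) = 941.8942.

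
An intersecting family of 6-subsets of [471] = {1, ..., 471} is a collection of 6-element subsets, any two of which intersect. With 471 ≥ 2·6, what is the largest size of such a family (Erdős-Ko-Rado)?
max |F| = C(470, 5) = 187084628094

The Erdős-Ko-Rado theorem states: for n ≥ 2k, an intersecting family of k-subsets of an n-element set has size at most C(n − 1, k − 1), with equality for 'star' families {A ⊆ [n] : |A| = k, i ∈ A} (fix an element i). For n = 471, k = 6: C(470, 5) = 187084628094.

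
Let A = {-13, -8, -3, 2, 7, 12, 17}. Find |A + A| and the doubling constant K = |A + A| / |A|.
K = |A + A| / |A| = 13/7

Enumerate A + A = {a + b : a, b ∈ A}. With |A| = 7, there are |A|^2 = 49 ordered sum pairs; collecting distinct values, A + A = {-26, -21, -16, -11, -6, -1, 4, 9, 14, 19, 24, 29, 34}, so |A + A| = 13. Thus K = 13/7. Here |A + A| = 2|A| − 1 = 13, the minimum possible — so K = 13/7 is minimal, which holds iff A is an arithmetic progression.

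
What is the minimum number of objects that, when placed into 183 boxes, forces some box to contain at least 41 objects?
n = (41 − 1)·183 + 1 = 7321

By the generalised pigeonhole principle, to guarantee some box contains ≥ r objects we need more than (r − 1) · k objects total. Threshold: n = (r − 1) · k + 1. With r = 41 and k = 183: n = 40 · 183 + 1 = 7320 + 1 = 7321. For n = 7320 = 40 · 183, we can put exactly 40 objects in every box, avoiding 41 in any single one — so 7321 is tight.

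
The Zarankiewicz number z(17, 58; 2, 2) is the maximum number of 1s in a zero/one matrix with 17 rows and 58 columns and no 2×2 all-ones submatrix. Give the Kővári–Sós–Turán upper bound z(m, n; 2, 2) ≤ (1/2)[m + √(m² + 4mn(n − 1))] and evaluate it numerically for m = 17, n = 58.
z(17, 58; 2, 2) ≤ (1/2)[17 + √(17² + 4·17·58·57)] = (1/2)[17 + √225097] = 245.7219

Kővári–Sós–Turán: let r_1, ..., r_17 be the row sums and z = Σ r_i the total number of 1s. Each pair of columns can share at most one row with both entries 1 (else a 2×2 all-ones block appears), so Σ_i C(r_i, 2) ≤ C(58, 2) = 1653. By convexity Σ_i C(r_i, 2) ≥ 17·C(z/17, 2) = z(z − 17)/(2·17), giving z² − 17z − 17·58·57 ≤ 0 and hence z ≤ (1/2)[17 + √(289 + 4·56202)] = (1/2)[17 + √225097] ≈ (1/2)(17 + 474.4439) = 245.7219.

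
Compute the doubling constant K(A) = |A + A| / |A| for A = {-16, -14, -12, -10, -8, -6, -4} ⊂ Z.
K = |A + A| / |A| = 13/7

Enumerate A + A = {a + b : a, b ∈ A}. With |A| = 7, there are |A|^2 = 49 ordered sum pairs; collecting distinct values, A + A = {-32, -30, -28, -26, -24, -22, -20, -18, -16, -14, -12, -10, -8}, so |A + A| = 13. Thus K = 13/7. Here |A + A| = 2|A| − 1 = 13, the minimum possible — so K = 13/7 is minimal, which holds iff A is an arithmetic progression.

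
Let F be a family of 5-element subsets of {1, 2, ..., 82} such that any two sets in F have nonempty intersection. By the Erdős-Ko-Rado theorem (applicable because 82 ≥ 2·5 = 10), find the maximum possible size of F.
max |F| = C(81, 4) = 1663740

The Erdős-Ko-Rado theorem states: for n ≥ 2k, an intersecting family of k-subsets of an n-element set has size at most C(n − 1, k − 1), with equality for 'star' families {A ⊆ [n] : |A| = k, i ∈ A} (fix an element i). For n = 82, k = 5: C(81, 4) = 1663740.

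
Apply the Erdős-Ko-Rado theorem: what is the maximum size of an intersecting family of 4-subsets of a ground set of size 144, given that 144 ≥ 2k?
max |F| = C(143, 3) = 477191

Erdős-Ko-Rado (1961): when n ≥ 2k, max |F| = C(n−1, k−1). The bound is attained by the star {A : i ∈ A} for any fixed i ∈ [n]. Here C(144−1, 4−1) = C(143, 3) = 477191.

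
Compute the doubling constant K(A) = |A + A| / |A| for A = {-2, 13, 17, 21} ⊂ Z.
K = |A + A| / |A| = 9/4

Enumerate A + A = {a + b : a, b ∈ A}. With |A| = 4, there are |A|^2 = 16 ordered sum pairs; collecting distinct values, A + A = {-4, 11, 15, 19, 26, 30, 34, 38, 42}, so |A + A| = 9. Thus K = 9/4. For comparison, the minimum possible |A + A| over all 4-element sets is 2·4 − 1 = 7 (so min K = 7/4), attained only by arithmetic progressions.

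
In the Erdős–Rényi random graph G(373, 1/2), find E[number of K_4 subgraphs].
E[# K_4] = C(373, 4) · (1/2)^C(4, 2) = 793626505 / 2^6 = 12400414.140625

For each 4-subset S of vertices (there are C(373, 4) = 793626505 such S), let X_S = 1 if S induces a K_4 (all C(4, 2) = 6 edges present). Then P(X_S = 1) = (1/2)^6 = 1/64. By linearity of expectation, E[# K_4] = C(373, 4) · (1/2)^6 = 793626505 / 64 = 12400414.140625.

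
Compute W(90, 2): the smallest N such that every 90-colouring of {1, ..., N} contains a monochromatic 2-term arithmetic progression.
W(90, 2) = 90 + 1 = 91

A 2-term AP is any pair of integers, so a monochromatic 2-AP exists iff some colour is used at least twice. With 90 colours, the colouring i ↦ i on {1, ..., 90} uses each colour once, avoiding any monochromatic pair, so W(90, 2) > 90. For {1, ..., 91}, pigeonhole forces two integers of the same colour, which form a monochromatic 2-AP. Hence W(90, 2) = 91.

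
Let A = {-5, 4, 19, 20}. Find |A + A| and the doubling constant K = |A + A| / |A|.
K = |A + A| / |A| = 10/4 = 5/2

Enumerate A + A = {a + b : a, b ∈ A}. With |A| = 4, there are |A|^2 = 16 ordered sum pairs; collecting distinct values, A + A = {-10, -1, 8, 14, 15, 23, 24, 38, 39, 40}, so |A + A| = 10. Thus K = 10/4 = 5/2. For comparison, the minimum possible |A + A| over all 4-element sets is 2·4 − 1 = 7 (so min K = 7/4), attained only by arithmetic progressions.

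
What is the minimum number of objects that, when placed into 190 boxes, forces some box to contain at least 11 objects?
n = (11 − 1)·190 + 1 = 1901

By the generalised pigeonhole principle, to guarantee some box contains ≥ r objects we need more than (r − 1) · k objects total. Threshold: n = (r − 1) · k + 1. With r = 11 and k = 190: n = 10 · 190 + 1 = 1900 + 1 = 1901. For n = 1900 = 10 · 190, we can put exactly 10 objects in every box, avoiding 11 in any single one — so 1901 is tight.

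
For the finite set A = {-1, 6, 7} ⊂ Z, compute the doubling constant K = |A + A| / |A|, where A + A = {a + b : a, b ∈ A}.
K = |A + A| / |A| = 6/3 = 2

Enumerate A + A = {a + b : a, b ∈ A}. With |A| = 3, there are |A|^2 = 9 ordered sum pairs; collecting distinct values, A + A = {-2, 5, 6, 12, 13, 14}, so |A + A| = 6. Thus K = 6/3 = 2. For comparison, the minimum possible |A + A| over all 3-element sets is 2·3 − 1 = 5 (so min K = 5/3), attained only by arithmetic progressions.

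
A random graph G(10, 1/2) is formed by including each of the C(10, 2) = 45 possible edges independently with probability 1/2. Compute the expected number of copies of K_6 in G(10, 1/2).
E[# K_6] = C(10, 6) · (1/2)^C(6, 2) = 210 / 2^15 = 105/16384 ≈ 0.006409

For each 6-subset S of vertices (there are C(10, 6) = 210 such S), let X_S = 1 if S induces a K_6 (all C(6, 2) = 15 edges present). Then P(X_S = 1) = (1/2)^15 = 1/32768. By linearity of expectation, E[# K_6] = C(10, 6) · (1/2)^15 = 210 / 32768 = 105/16384 ≈ 0.006409.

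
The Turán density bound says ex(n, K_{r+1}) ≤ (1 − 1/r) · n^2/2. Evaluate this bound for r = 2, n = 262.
Turán density bound = (1/2) · 262^2/2 = 17161

Turán's theorem: ex(n, K_{r+1}) is achieved by the complete r-partite Turán graph T(n, r) with parts as balanced as possible, and is at most (1 − 1/r) · n^2/2. For r = 2, n = 262: the density bound is (1/2) · 68644/2 = 17161. Since 2 ∣ 262, the Turán graph T(262, 2) has parts of equal size 131, and its edge count e(T(262, 2)) = 17161 attains the density bound exactly.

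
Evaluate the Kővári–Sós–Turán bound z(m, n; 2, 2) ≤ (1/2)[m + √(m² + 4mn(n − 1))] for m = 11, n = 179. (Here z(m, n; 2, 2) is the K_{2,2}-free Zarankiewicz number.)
z(11, 179; 2, 2) ≤ (1/2)[11 + √(11² + 4·11·179·178)] = (1/2)[11 + √1402049] = 597.5408

Kővári–Sós–Turán: let r_1, ..., r_11 be the row sums and z = Σ r_i the total number of 1s. Each pair of columns can share at most one row with both entries 1 (else a 2×2 all-ones block appears), so Σ_i C(r_i, 2) ≤ C(179, 2) = 15931. By convexity Σ_i C(r_i, 2) ≥ 11·C(z/11, 2) = z(z − 11)/(2·11), giving z² − 11z − 11·179·178 ≤ 0 and hence z ≤ (1/2)[11 + √(121 + 4·350482)] = (1/2)[11 + √1402049] ≈ (1/2)(11 + 1184.0815) = 597.5408.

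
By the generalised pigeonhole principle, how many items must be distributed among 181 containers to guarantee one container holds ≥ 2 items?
n = (2 − 1)·181 + 1 = 182

By the generalised pigeonhole principle, to guarantee some box contains ≥ r objects we need more than (r − 1) · k objects total. Threshold: n = (r − 1) · k + 1. With r = 2 and k = 181: n = 1 · 181 + 1 = 181 + 1 = 182. For n = 181 = 1 · 181, we can put exactly 1 objects in every box, avoiding 2 in any single one — so 182 is tight.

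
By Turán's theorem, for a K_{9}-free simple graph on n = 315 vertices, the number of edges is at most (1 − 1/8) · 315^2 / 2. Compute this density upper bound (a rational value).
Turán density bound = (7/8) · 315^2/2 = 694575/16 ≈ 43410.9375

Turán's theorem: ex(n, K_{r+1}) is achieved by the complete r-partite Turán graph T(n, r) with parts as balanced as possible, and is at most (1 − 1/r) · n^2/2. For r = 8, n = 315: the density bound is (7/8) · 99225/2 = 694575/16 ≈ 43410.9375. The integer-valued extremum is e(T(315, 8)) = 43410, which is strictly less than the density bound 694575/16 since 8 ∤ 315 (the parts of T(315, 8) cannot all be equal).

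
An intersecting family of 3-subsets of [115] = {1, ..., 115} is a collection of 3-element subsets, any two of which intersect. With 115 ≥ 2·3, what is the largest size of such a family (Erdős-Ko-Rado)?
max |F| = C(114, 2) = 6441

The Erdős-Ko-Rado theorem states: for n ≥ 2k, an intersecting family of k-subsets of an n-element set has size at most C(n − 1, k − 1), with equality for 'star' families {A ⊆ [n] : |A| = k, i ∈ A} (fix an element i). For n = 115, k = 3: C(114, 2) = 6441.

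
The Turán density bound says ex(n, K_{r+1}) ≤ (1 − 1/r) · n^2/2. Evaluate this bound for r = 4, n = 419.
Turán density bound = (3/4) · 419^2/2 = 526683/8 ≈ 65835.375

Turán's theorem: ex(n, K_{r+1}) is achieved by the complete r-partite Turán graph T(n, r) with parts as balanced as possible, and is at most (1 − 1/r) · n^2/2. For r = 4, n = 419: the density bound is (3/4) · 175561/2 = 526683/8 ≈ 65835.375. The integer-valued extremum is e(T(419, 4)) = 65835, which is strictly less than the density bound 526683/8 since 4 ∤ 419 (the parts of T(419, 4) cannot all be equal).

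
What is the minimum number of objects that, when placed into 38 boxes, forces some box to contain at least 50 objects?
n = (50 − 1)·38 + 1 = 1863

By the generalised pigeonhole principle, to guarantee some box contains ≥ r objects we need more than (r − 1) · k objects total. Threshold: n = (r − 1) · k + 1. With r = 50 and k = 38: n = 49 · 38 + 1 = 1862 + 1 = 1863. For n = 1862 = 49 · 38, we can put exactly 49 objects in every box, avoiding 50 in any single one — so 1863 is tight.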